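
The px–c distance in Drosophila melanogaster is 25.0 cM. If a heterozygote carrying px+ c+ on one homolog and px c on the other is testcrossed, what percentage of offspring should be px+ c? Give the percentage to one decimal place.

12.5%

A map distance of 25.0 cM corresponds to a recombination frequency of 0.250.
The F1 is px+ c+ / px c, so px+ c is a recombinant gamete class with expected frequency r/2 = 0.250/2 = 0.1250.
That is 0.1250 = 12.5% of the progeny.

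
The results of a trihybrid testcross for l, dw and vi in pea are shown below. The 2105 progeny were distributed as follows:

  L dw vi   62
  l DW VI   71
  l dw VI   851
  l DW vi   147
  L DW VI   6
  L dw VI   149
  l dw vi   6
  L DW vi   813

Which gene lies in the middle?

The two most frequent reciprocal classes, l dw VI and L DW vi, are the parental types, so the F1 was l dw VI / L DW vi.
The two rarest classes, l dw vi and L DW VI, are the double crossovers. Comparing them with the parentals, only the vi allele has switched, so vi is the middle locus and the order is l – vi – dw.

vi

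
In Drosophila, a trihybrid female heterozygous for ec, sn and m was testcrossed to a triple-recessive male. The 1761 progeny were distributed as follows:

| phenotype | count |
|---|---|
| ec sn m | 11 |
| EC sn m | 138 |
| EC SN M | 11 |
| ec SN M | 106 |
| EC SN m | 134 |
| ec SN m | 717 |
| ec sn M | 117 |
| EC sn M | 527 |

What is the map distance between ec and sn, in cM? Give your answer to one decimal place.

The two most frequent reciprocal classes, EC sn M and ec SN m, are the parental types, so the F1 was EC sn M / ec SN m.
The two rarest classes, EC SN M and ec sn m, are the double crossovers. Comparing them with the parentals, only the sn allele has switched, so sn is the middle locus and the order is m – sn – ec.
Crossovers in the sn–ec interval produce the single-crossover classes ec sn M and EC SN m (117 + 134 = 251) plus the double crossovers (22).
RF(sn–ec) = (251 + 22) / 1761 = 273/1761 = 0.1550 → 15.5 cM.

15.5 cM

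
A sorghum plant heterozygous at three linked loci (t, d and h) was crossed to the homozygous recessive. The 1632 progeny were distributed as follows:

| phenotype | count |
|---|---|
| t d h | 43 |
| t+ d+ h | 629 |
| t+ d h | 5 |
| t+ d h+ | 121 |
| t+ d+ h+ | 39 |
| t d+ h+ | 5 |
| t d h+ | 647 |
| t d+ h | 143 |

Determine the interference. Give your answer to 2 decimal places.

0.35

The two most frequent reciprocal classes, t d h+ and t+ d+ h, are the parental types, so the F1 was t d h+ / t+ d+ h.
The two rarest classes, t d+ h+ and t+ d h, are the double crossovers. Comparing them with the parentals, only the d allele has switched, so d is the middle locus and the order is t – d – h.
t–d: (264 + 10)/1632 = 0.1679; d–h: (82 + 10)/1632 = 0.0564.
Expected DCO frequency = 0.1679 × 0.0564 ≈ 0.00947; observed = 10/1632 ≈ 0.00613.
Coefficient of coincidence = 0.00613/0.00947 ≈ 0.65; interference = 1 − 0.65 = 0.35.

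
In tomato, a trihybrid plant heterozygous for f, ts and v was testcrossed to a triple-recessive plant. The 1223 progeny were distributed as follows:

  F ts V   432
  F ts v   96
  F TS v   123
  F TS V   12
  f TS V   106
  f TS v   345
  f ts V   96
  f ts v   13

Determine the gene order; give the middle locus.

ts

The two most frequent reciprocal classes, F ts V and f TS v, are the parental types, so the F1 was F ts V / f TS v.
The two rarest classes, F TS V and f ts v, are the double crossovers. Comparing them with the parentals, only the ts allele has switched, so ts is the middle locus and the order is v – ts – f.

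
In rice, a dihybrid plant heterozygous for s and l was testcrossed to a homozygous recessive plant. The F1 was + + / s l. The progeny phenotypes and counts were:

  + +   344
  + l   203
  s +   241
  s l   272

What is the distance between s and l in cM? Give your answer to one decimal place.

The recombinant classes are + l and s +: 203 + 241 = 444.
Recombination frequency = 444/1060 = 0.4189 ≈ 41.9%, i.e. 41.9 cM.

41.9 cM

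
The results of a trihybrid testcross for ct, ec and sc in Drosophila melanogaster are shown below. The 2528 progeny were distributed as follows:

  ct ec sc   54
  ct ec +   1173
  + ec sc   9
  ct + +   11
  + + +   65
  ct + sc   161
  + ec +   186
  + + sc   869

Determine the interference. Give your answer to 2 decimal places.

The two most frequent reciprocal classes, ct ec + and + + sc, are the parental types, so the F1 was ct ec + / + + sc.
The two rarest classes, ct + + and + ec sc, are the double crossovers. Comparing them with the parentals, only the ec allele has switched, so ec is the middle locus and the order is ct – ec – sc.
ct–ec: (347 + 20)/2528 = 0.1452; ec–sc: (119 + 20)/2528 = 0.0550.
Expected DCO frequency = 0.1452 × 0.0550 ≈ 0.00799; observed = 20/2528 ≈ 0.00791.
Coefficient of coincidence = 0.00791/0.00799 ≈ 0.99; interference = 1 − 0.99 = 0.01.

0.01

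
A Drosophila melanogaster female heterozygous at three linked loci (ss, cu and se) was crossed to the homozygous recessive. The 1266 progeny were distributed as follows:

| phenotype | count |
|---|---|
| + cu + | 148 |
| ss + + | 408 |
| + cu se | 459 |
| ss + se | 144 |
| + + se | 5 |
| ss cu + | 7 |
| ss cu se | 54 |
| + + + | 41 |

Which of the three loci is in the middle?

The two most frequent reciprocal classes, + cu se and ss + +, are the parental types, so the F1 was + cu se / ss + +.
The two rarest classes, + + se and ss cu +, are the double crossovers. Comparing them with the parentals, only the cu allele has switched, so cu is the middle locus and the order is se – cu – ss.

cu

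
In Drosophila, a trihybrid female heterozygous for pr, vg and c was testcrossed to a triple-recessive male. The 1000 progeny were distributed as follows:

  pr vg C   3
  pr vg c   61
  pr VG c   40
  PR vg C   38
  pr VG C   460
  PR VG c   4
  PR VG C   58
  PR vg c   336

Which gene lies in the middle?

vg

The two most frequent reciprocal classes, pr VG C and PR vg c, are the parental types, so the F1 was pr VG C / PR vg c.
The two rarest classes, pr vg C and PR VG c, are the double crossovers. Comparing them with the parentals, only the vg allele has switched, so vg is the middle locus and the order is pr – vg – c.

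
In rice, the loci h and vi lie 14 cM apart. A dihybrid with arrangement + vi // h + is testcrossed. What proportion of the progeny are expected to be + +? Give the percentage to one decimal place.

A map distance of 14 cM corresponds to a recombination frequency of 0.140.
The F1 is + vi / h +, so + + is a recombinant gamete class with expected frequency r/2 = 0.140/2 = 0.0700.
That is 0.0700 = 7.0% of the progeny.

7.0%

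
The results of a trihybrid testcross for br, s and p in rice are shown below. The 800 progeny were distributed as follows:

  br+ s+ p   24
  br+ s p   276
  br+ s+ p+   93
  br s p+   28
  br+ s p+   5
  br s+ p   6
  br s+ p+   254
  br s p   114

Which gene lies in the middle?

p

The two most frequent reciprocal classes, br s+ p+ and br+ s p, are the parental types, so the F1 was br s+ p+ / br+ s p.
The two rarest classes, br s+ p and br+ s p+, are the double crossovers. Comparing them with the parentals, only the p allele has switched, so p is the middle locus and the order is br – p – s.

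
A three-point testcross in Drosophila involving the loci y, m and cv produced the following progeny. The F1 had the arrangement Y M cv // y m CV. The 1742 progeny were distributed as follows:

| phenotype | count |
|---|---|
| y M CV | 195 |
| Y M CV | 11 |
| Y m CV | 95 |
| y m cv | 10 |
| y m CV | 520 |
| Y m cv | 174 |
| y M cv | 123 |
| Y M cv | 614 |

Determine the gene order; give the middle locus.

The two rarest classes, Y M CV and y m cv, are the double crossovers. Comparing them with the parentals, only the cv allele has switched, so cv is the middle locus and the order is y – cv – m.

cv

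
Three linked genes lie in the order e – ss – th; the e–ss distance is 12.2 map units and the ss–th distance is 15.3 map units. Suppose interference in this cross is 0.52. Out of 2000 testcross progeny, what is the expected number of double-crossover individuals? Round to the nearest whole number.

18

Map distances give recombination frequencies of 0.122 and 0.153 for the two intervals.
With interference 0.52 (so coincidence = 0.48), expected double-crossover frequency = 0.122 × 0.153 × 0.48 = 0.00896.
Expected number = 0.00896 × 2000 = 17.92 ≈ 18.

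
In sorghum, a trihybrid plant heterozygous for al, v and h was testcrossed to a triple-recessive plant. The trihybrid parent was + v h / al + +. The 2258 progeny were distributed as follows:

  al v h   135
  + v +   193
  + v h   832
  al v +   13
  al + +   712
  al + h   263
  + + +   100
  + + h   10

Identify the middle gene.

The two rarest classes, + + h and al v +, are the double crossovers. Comparing them with the parentals, only the v allele has switched, so v is the middle locus and the order is al – v – h.

v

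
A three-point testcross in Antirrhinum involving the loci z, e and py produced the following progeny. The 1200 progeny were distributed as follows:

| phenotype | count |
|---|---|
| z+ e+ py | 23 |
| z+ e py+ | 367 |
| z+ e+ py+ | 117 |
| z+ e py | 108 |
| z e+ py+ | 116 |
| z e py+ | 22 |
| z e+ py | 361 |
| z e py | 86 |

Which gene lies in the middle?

z

The two most frequent reciprocal classes, z+ e py+ and z e+ py, are the parental types, so the F1 was z+ e py+ / z e+ py.
The two rarest classes, z e py+ and z+ e+ py, are the double crossovers. Comparing them with the parentals, only the z allele has switched, so z is the middle locus and the order is py – z – e.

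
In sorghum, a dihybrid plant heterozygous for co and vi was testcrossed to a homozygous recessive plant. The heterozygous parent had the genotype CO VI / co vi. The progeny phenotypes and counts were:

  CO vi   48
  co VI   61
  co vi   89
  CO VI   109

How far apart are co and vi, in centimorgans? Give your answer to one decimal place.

35.5 centimorgans

The recombinant classes are CO vi and co VI: 48 + 61 = 109.
Recombination frequency = 109/307 = 0.3550 ≈ 35.5%, i.e. 35.5 centimorgans.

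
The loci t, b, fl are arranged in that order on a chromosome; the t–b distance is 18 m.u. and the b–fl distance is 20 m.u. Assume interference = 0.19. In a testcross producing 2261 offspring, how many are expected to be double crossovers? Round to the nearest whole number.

Map distances give recombination frequencies of 0.180 and 0.200 for the two intervals.
With interference 0.19 (so coincidence = 0.81), expected double-crossover frequency = 0.180 × 0.200 × 0.81 = 0.02916.
Expected number = 0.02916 × 2261 = 65.93 ≈ 66.

66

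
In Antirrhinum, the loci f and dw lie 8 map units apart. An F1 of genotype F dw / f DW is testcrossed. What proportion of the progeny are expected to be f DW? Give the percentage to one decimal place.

46.0%

A map distance of 8 map units corresponds to a recombination frequency of 0.080.
The F1 is F dw / f DW, so f DW is a parental gamete class with expected frequency (1 − r)/2 = 0.920/2 = 0.4600.
That is 0.4600 = 46.0% of the progeny.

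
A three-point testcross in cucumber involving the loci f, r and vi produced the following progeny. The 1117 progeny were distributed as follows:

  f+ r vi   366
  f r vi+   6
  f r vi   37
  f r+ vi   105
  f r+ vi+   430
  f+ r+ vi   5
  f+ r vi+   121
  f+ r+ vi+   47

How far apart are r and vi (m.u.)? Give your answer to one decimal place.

21.2 m.u.

The two most frequent reciprocal classes, f+ r vi and f r+ vi+, are the parental types, so the F1 was f+ r vi / f r+ vi+.
The two rarest classes, f+ r+ vi and f r vi+, are the double crossovers. Comparing them with the parentals, only the r allele has switched, so r is the middle locus and the order is f – r – vi.
Crossovers in the r–vi interval produce the single-crossover classes f+ r vi+ and f r+ vi (121 + 105 = 226) plus the double crossovers (11).
RF(r–vi) = (226 + 11) / 1117 = 237/1117 = 0.2122 → 21.2 m.u.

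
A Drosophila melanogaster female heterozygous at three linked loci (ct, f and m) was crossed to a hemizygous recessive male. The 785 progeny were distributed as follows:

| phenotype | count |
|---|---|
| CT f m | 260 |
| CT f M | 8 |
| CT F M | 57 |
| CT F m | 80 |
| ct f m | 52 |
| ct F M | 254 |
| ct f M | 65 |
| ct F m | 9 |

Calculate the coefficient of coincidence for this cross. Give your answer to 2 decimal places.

The two most frequent reciprocal classes, ct F M and CT f m, are the parental types, so the F1 was ct F M / CT f m.
The two rarest classes, ct F m and CT f M, are the double crossovers. Comparing them with the parentals, only the m allele has switched, so m is the middle locus and the order is ct – m – f.
ct–m: (109 + 17)/785 = 0.1605; m–f: (145 + 17)/785 = 0.2064.
Expected DCO frequency = 0.1605 × 0.2064 ≈ 0.03313; observed = 17/785 ≈ 0.02166.
Coefficient of coincidence = 0.02166/0.03313 ≈ 0.65.

0.65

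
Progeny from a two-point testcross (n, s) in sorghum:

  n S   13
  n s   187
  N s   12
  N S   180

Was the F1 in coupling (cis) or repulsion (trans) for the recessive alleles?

The two most frequent classes are N S (180) and n s (187); these are the parental (non-recombinant) types.
So the F1 carried N S on one chromosome and n s on the other — the recessive alleles are on the same chromosome (cis / coupling).

cis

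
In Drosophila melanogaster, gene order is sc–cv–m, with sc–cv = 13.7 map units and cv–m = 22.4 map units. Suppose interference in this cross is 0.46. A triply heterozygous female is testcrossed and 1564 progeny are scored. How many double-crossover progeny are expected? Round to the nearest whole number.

26

Map distances give recombination frequencies of 0.137 and 0.224 for the two intervals.
With interference 0.46 (so coincidence = 0.54), expected double-crossover frequency = 0.137 × 0.224 × 0.54 = 0.01657.
Expected number = 0.01657 × 1564 = 25.92 ≈ 26.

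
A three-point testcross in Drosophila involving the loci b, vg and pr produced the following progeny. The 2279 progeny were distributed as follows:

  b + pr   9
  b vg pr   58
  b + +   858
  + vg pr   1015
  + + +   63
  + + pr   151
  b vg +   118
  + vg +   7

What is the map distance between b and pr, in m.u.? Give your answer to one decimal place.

6.0 m.u.

The two most frequent reciprocal classes, b + + and + vg pr, are the parental types, so the F1 was b + + / + vg pr.
The two rarest classes, b + pr and + vg +, are the double crossovers. Comparing them with the parentals, only the pr allele has switched, so pr is the middle locus and the order is vg – pr – b.
Crossovers in the pr–b interval produce the single-crossover classes + + + and b vg pr (63 + 58 = 121) plus the double crossovers (16).
RF(pr–b) = (121 + 16) / 2279 = 137/2279 = 0.0601 → 6.0 m.u.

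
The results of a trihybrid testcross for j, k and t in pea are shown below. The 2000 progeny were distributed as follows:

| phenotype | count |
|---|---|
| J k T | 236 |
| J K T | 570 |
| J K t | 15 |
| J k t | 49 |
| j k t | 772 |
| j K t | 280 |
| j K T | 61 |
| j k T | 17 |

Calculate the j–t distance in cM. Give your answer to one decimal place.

7.1 cM

The two most frequent reciprocal classes, J K T and j k t, are the parental types, so the F1 was J K T / j k t.
The two rarest classes, J K t and j k T, are the double crossovers. Comparing them with the parentals, only the t allele has switched, so t is the middle locus and the order is j – t – k.
Crossovers in the j–t interval produce the single-crossover classes j K T and J k t (61 + 49 = 110) plus the double crossovers (32).
RF(j–t) = (110 + 32) / 2000 = 142/2000 = 0.0710 → 7.1 cM.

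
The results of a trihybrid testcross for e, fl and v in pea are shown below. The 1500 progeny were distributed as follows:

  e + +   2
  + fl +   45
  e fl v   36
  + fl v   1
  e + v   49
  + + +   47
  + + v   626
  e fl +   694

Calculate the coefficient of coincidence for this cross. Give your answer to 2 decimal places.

The two most frequent reciprocal classes, + + v and e fl +, are the parental types, so the F1 was + + v / e fl +.
The two rarest classes, + fl v and e + +, are the double crossovers. Comparing them with the parentals, only the fl allele has switched, so fl is the middle locus and the order is v – fl – e.
v–fl: (83 + 3)/1500 = 0.0573; fl–e: (94 + 3)/1500 = 0.0647.
Expected DCO frequency = 0.0573 × 0.0647 ≈ 0.00371; observed = 3/1500 ≈ 0.00200.
Coefficient of coincidence = 0.00200/0.00371 ≈ 0.54.

0.54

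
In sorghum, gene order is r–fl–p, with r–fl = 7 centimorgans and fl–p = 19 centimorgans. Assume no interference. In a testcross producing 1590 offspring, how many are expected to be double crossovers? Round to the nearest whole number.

21

Map distances give recombination frequencies of 0.070 and 0.190 for the two intervals.
With no interference, expected double-crossover frequency = 0.070 × 0.190 = 0.01330.
Expected number = 0.01330 × 1590 = 21.15 ≈ 21.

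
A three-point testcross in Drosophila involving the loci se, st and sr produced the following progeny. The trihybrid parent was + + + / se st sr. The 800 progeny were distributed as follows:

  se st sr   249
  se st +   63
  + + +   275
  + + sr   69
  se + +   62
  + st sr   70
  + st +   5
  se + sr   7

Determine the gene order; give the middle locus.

The two rarest classes, + st + and se + sr, are the double crossovers. Comparing them with the parentals, only the st allele has switched, so st is the middle locus and the order is se – st – sr.

st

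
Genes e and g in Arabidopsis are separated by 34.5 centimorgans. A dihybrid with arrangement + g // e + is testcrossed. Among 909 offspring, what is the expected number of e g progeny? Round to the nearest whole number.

A map distance of 34.5 centimorgans corresponds to a recombination frequency of 0.345.
The F1 is + g / e +, so e g is a recombinant gamete class with expected frequency r/2 = 0.345/2 = 0.1725.
Expected number = 0.1725 × 909 = 156.80 ≈ 157.

157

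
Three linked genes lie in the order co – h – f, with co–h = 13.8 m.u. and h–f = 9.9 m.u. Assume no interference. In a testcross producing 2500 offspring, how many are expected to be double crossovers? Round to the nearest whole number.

Map distances give recombination frequencies of 0.138 and 0.099 for the two intervals.
With no interference, expected double-crossover frequency = 0.138 × 0.099 = 0.01366.
Expected number = 0.01366 × 2500 = 34.16 ≈ 34.

34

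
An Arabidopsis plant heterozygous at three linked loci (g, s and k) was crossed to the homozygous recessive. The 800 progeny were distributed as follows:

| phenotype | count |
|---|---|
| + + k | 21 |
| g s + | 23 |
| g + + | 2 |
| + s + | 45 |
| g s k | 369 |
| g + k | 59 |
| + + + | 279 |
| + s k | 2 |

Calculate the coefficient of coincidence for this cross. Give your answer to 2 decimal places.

0.62

The two most frequent reciprocal classes, g s k and + + +, are the parental types, so the F1 was g s k / + + +.
The two rarest classes, + s k and g + +, are the double crossovers. Comparing them with the parentals, only the g allele has switched, so g is the middle locus and the order is s – g – k.
s–g: (104 + 4)/800 = 0.1350; g–k: (44 + 4)/800 = 0.0600.
Expected DCO frequency = 0.1350 × 0.0600 ≈ 0.00810; observed = 4/800 ≈ 0.00500.
Coefficient of coincidence = 0.00500/0.00810 ≈ 0.62.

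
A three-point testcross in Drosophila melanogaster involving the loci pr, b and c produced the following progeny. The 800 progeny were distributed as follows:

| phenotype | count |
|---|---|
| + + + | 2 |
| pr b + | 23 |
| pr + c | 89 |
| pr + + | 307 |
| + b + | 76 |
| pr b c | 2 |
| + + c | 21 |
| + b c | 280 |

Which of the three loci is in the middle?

pr

The two most frequent reciprocal classes, pr + + and + b c, are the parental types, so the F1 was pr + + / + b c.
The two rarest classes, + + + and pr b c, are the double crossovers. Comparing them with the parentals, only the pr allele has switched, so pr is the middle locus and the order is b – pr – c.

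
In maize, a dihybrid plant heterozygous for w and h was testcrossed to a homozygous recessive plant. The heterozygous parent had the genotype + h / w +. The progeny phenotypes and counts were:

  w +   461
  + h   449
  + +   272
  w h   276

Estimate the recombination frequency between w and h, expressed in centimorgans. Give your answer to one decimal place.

37.6 centimorgans

The recombinant classes are + + and w h: 272 + 276 = 548.
Recombination frequency = 548/1458 = 0.3759 ≈ 37.6%, i.e. 37.6 centimorgans.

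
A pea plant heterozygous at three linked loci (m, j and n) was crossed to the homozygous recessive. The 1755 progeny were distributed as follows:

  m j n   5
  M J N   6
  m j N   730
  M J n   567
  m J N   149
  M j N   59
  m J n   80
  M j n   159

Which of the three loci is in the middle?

n

The two most frequent reciprocal classes, M J n and m j N, are the parental types, so the F1 was M J n / m j N.
The two rarest classes, M J N and m j n, are the double crossovers. Comparing them with the parentals, only the n allele has switched, so n is the middle locus and the order is j – n – m.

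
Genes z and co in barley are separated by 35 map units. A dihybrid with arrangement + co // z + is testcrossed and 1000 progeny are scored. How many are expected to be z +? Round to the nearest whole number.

325

A map distance of 35 map units corresponds to a recombination frequency of 0.350.
The F1 is + co / z +, so z + is a parental gamete class with expected frequency (1 − r)/2 = 0.650/2 = 0.3250.
Expected number = 0.3250 × 1000 = 325.00 ≈ 325.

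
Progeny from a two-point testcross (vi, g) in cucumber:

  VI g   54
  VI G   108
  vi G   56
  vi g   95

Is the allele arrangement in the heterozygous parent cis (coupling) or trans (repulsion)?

The two most frequent classes are VI G (108) and vi g (95); these are the parental (non-recombinant) types.
So the F1 carried VI G on one chromosome and vi g on the other — the recessive alleles are on the same chromosome (cis / coupling).

cis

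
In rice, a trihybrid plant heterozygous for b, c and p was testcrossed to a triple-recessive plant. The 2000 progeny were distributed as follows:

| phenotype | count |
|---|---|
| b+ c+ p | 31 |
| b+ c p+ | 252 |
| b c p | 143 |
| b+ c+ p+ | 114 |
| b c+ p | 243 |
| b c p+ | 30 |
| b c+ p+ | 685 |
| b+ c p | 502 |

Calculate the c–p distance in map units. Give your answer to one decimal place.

The two most frequent reciprocal classes, b+ c p and b c+ p+, are the parental types, so the F1 was b+ c p / b c+ p+.
The two rarest classes, b+ c+ p and b c p+, are the double crossovers. Comparing them with the parentals, only the c allele has switched, so c is the middle locus and the order is b – c – p.
Crossovers in the c–p interval produce the single-crossover classes b+ c p+ and b c+ p (252 + 243 = 495) plus the double crossovers (61).
RF(c–p) = (495 + 61) / 2000 = 556/2000 = 0.2780 → 27.8 map units.

27.8 map units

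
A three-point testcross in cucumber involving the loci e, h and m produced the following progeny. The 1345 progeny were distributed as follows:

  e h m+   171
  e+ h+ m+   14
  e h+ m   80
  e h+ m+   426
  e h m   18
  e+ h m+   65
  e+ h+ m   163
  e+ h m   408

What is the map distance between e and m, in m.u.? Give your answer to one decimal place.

13.2 m.u.

The two most frequent reciprocal classes, e h+ m+ and e+ h m, are the parental types, so the F1 was e h+ m+ / e+ h m.
The two rarest classes, e+ h+ m+ and e h m, are the double crossovers. Comparing them with the parentals, only the e allele has switched, so e is the middle locus and the order is h – e – m.
Crossovers in the e–m interval produce the single-crossover classes e h+ m and e+ h m+ (80 + 65 = 145) plus the double crossovers (32).
RF(e–m) = (145 + 32) / 1345 = 177/1345 = 0.1316 → 13.2 m.u.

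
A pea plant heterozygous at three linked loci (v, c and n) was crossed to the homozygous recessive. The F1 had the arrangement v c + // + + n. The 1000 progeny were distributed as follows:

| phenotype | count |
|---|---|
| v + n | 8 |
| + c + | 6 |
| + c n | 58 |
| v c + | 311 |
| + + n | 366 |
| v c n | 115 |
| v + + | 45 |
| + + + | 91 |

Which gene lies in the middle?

v

The two rarest classes, + c + and v + n, are the double crossovers. Comparing them with the parentals, only the v allele has switched, so v is the middle locus and the order is n – v – c.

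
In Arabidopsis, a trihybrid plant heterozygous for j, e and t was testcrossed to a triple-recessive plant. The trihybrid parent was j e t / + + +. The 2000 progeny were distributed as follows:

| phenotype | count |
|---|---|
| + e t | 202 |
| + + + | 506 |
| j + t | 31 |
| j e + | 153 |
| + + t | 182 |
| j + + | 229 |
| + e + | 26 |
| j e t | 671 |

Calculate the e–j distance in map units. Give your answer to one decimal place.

The two rarest classes, j + t and + e +, are the double crossovers. Comparing them with the parentals, only the e allele has switched, so e is the middle locus and the order is j – e – t.
Crossovers in the j–e interval produce the single-crossover classes + e t and j + + (202 + 229 = 431) plus the double crossovers (57).
RF(j–e) = (431 + 57) / 2000 = 488/2000 = 0.2440 → 24.4 map units.

24.4 map units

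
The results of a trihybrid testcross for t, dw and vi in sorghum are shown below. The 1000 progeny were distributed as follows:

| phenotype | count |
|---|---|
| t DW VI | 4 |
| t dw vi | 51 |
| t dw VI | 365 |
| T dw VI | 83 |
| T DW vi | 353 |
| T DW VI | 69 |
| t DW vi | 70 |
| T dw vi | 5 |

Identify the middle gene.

The two most frequent reciprocal classes, T DW vi and t dw VI, are the parental types, so the F1 was T DW vi / t dw VI.
The two rarest classes, T dw vi and t DW VI, are the double crossovers. Comparing them with the parentals, only the dw allele has switched, so dw is the middle locus and the order is t – dw – vi.

dw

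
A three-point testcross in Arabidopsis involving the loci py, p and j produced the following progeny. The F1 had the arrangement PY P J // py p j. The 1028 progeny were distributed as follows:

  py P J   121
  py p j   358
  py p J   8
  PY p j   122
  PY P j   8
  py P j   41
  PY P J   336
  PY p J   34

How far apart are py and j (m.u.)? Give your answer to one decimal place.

The two rarest classes, PY P j and py p J, are the double crossovers. Comparing them with the parentals, only the j allele has switched, so j is the middle locus and the order is py – j – p.
Crossovers in the py–j interval produce the single-crossover classes py P J and PY p j (121 + 122 = 243) plus the double crossovers (16).
RF(py–j) = (243 + 16) / 1028 = 259/1028 = 0.2519 → 25.2 m.u.

25.2 m.u.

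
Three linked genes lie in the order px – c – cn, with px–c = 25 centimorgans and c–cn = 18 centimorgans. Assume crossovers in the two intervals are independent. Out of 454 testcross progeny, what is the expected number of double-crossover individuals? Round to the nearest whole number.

20

Map distances give recombination frequencies of 0.250 and 0.180 for the two intervals.
With no interference, expected double-crossover frequency = 0.250 × 0.180 = 0.04500.
Expected number = 0.04500 × 454 = 20.43 ≈ 20.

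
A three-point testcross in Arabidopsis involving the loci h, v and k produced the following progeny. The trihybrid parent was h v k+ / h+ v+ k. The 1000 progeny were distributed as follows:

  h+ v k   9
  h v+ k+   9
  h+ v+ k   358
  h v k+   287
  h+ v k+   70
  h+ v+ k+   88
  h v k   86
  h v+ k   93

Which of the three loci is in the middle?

The two rarest classes, h v+ k+ and h+ v k, are the double crossovers. Comparing them with the parentals, only the v allele has switched, so v is the middle locus and the order is k – v – h.

v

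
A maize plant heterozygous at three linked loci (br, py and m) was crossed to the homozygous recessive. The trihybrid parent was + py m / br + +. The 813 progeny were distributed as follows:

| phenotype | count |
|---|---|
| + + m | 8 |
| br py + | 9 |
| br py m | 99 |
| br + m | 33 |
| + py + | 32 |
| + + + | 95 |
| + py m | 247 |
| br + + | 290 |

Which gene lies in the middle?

The two rarest classes, + + m and br py +, are the double crossovers. Comparing them with the parentals, only the py allele has switched, so py is the middle locus and the order is br – py – m.

py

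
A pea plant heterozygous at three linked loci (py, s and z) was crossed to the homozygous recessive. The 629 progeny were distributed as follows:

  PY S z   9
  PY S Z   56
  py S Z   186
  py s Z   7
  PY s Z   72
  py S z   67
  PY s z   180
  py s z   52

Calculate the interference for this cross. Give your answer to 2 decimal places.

0.48

The two most frequent reciprocal classes, PY s z and py S Z, are the parental types, so the F1 was PY s z / py S Z.
The two rarest classes, PY S z and py s Z, are the double crossovers. Comparing them with the parentals, only the s allele has switched, so s is the middle locus and the order is py – s – z.
py–s: (108 + 16)/629 = 0.1971; s–z: (139 + 16)/629 = 0.2464.
Expected DCO frequency = 0.1971 × 0.2464 ≈ 0.04857; observed = 16/629 ≈ 0.02544.
Coefficient of coincidence = 0.02544/0.04857 ≈ 0.52; interference = 1 − 0.52 = 0.48.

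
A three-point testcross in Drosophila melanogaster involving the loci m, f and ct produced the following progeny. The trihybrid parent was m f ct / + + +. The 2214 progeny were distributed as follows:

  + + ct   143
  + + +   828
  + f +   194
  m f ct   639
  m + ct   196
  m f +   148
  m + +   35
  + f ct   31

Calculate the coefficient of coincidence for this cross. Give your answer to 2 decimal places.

The two rarest classes, + f ct and m + +, are the double crossovers. Comparing them with the parentals, only the m allele has switched, so m is the middle locus and the order is ct – m – f.
ct–m: (291 + 66)/2214 = 0.1612; m–f: (390 + 66)/2214 = 0.2060.
Expected DCO frequency = 0.1612 × 0.2060 ≈ 0.03321; observed = 66/2214 ≈ 0.02981.
Coefficient of coincidence = 0.02981/0.03321 ≈ 0.90.

0.90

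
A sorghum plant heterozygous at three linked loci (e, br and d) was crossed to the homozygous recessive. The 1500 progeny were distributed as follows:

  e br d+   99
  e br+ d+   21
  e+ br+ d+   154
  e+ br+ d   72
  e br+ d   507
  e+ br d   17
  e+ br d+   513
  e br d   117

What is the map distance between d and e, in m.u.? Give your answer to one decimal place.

The two most frequent reciprocal classes, e br+ d and e+ br d+, are the parental types, so the F1 was e br+ d / e+ br d+.
The two rarest classes, e br+ d+ and e+ br d, are the double crossovers. Comparing them with the parentals, only the d allele has switched, so d is the middle locus and the order is e – d – br.
Crossovers in the e–d interval produce the single-crossover classes e+ br+ d and e br d+ (72 + 99 = 171) plus the double crossovers (38).
RF(e–d) = (171 + 38) / 1500 = 209/1500 = 0.1393 → 13.9 m.u.

13.9 m.u.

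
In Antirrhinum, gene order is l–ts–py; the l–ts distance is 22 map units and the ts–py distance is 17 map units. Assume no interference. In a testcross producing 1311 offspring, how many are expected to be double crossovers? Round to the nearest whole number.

Map distances give recombination frequencies of 0.220 and 0.170 for the two intervals.
With no interference, expected double-crossover frequency = 0.220 × 0.170 = 0.03740.
Expected number = 0.03740 × 1311 = 49.03 ≈ 49.

49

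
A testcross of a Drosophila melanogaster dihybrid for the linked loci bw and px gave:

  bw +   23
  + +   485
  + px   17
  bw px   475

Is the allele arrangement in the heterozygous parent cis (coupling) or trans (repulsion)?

The two most frequent classes are + + (485) and bw px (475); these are the parental (non-recombinant) types.
So the F1 carried + + on one chromosome and bw px on the other — the recessive alleles are on the same chromosome (cis / coupling).

cis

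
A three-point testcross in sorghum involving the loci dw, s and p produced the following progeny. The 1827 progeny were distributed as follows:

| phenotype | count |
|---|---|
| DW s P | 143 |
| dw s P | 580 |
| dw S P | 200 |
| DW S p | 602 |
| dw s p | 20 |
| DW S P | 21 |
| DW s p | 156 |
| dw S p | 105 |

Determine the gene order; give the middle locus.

p

The two most frequent reciprocal classes, dw s P and DW S p, are the parental types, so the F1 was dw s P / DW S p.
The two rarest classes, dw s p and DW S P, are the double crossovers. Comparing them with the parentals, only the p allele has switched, so p is the middle locus and the order is dw – p – s.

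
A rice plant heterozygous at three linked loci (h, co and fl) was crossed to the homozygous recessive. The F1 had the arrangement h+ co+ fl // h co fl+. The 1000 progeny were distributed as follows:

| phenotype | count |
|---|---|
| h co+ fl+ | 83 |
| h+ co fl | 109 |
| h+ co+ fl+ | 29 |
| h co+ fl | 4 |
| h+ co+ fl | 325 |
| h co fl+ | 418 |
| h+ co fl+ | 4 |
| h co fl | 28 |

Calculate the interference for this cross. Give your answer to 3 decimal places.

The two rarest classes, h co+ fl and h+ co fl+, are the double crossovers. Comparing them with the parentals, only the h allele has switched, so h is the middle locus and the order is co – h – fl.
co–h: (192 + 8)/1000 = 0.2000; h–fl: (57 + 8)/1000 = 0.0650.
Expected DCO frequency = 0.2000 × 0.0650 ≈ 0.01300; observed = 8/1000 ≈ 0.00800.
Coefficient of coincidence = 0.00800/0.01300 ≈ 0.615; interference = 1 − 0.615 = 0.385.

0.385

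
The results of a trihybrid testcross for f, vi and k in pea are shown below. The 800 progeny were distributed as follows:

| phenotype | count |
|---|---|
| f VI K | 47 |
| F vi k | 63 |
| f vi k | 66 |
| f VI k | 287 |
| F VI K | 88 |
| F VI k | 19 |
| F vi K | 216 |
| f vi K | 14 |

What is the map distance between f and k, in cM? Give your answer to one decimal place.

The two most frequent reciprocal classes, f VI k and F vi K, are the parental types, so the F1 was f VI k / F vi K.
The two rarest classes, F VI k and f vi K, are the double crossovers. Comparing them with the parentals, only the f allele has switched, so f is the middle locus and the order is vi – f – k.
Crossovers in the f–k interval produce the single-crossover classes f VI K and F vi k (47 + 63 = 110) plus the double crossovers (33).
RF(f–k) = (110 + 33) / 800 = 143/800 = 0.1787 → 17.9 cM.

17.9 cM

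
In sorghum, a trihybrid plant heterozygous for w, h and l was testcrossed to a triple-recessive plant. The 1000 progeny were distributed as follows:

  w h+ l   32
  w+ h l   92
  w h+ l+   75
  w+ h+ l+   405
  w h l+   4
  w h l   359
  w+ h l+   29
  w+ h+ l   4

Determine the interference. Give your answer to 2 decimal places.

The two most frequent reciprocal classes, w+ h+ l+ and w h l, are the parental types, so the F1 was w+ h+ l+ / w h l.
The two rarest classes, w+ h+ l and w h l+, are the double crossovers. Comparing them with the parentals, only the l allele has switched, so l is the middle locus and the order is w – l – h.
w–l: (167 + 8)/1000 = 0.1750; l–h: (61 + 8)/1000 = 0.0690.
Expected DCO frequency = 0.1750 × 0.0690 ≈ 0.01208; observed = 8/1000 ≈ 0.00800.
Coefficient of coincidence = 0.00800/0.01208 ≈ 0.66; interference = 1 − 0.66 = 0.34.

0.34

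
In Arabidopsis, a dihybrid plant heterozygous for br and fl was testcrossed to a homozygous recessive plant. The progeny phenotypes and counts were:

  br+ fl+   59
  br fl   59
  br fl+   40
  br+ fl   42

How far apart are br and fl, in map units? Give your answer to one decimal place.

41.0 map units

The two most frequent classes, br+ fl+ (59) and br fl (59), are the parental types, so the F1 was br+ fl+ / br fl.
The recombinant classes are br+ fl and br fl+: 42 + 40 = 82.
Recombination frequency = 82/200 = 0.4100 ≈ 41.0%, i.e. 41.0 map units.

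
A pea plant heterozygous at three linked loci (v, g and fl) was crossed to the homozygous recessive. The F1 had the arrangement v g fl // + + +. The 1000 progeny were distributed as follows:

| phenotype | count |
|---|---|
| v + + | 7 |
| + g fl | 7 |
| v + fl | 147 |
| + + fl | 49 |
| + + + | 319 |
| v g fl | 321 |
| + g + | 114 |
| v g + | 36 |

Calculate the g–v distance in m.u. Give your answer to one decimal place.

27.5 m.u.

The two rarest classes, + g fl and v + +, are the double crossovers. Comparing them with the parentals, only the v allele has switched, so v is the middle locus and the order is g – v – fl.
Crossovers in the g–v interval produce the single-crossover classes v + fl and + g + (147 + 114 = 261) plus the double crossovers (14).
RF(g–v) = (261 + 14) / 1000 = 275/1000 = 0.2750 → 27.5 m.u.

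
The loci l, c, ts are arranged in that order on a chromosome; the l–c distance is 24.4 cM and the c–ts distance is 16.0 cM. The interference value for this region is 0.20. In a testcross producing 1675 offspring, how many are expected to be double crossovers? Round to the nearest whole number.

Map distances give recombination frequencies of 0.244 and 0.160 for the two intervals.
With interference 0.20 (so coincidence = 0.80), expected double-crossover frequency = 0.244 × 0.160 × 0.80 = 0.03123.
Expected number = 0.03123 × 1675 = 52.31 ≈ 52.

52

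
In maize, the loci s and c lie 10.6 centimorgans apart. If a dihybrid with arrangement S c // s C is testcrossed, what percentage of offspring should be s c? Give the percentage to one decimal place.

5.3%

A map distance of 10.6 centimorgans corresponds to a recombination frequency of 0.106.
The F1 is S c / s C, so s c is a recombinant gamete class with expected frequency r/2 = 0.106/2 = 0.0530.
That is 0.0530 = 5.3% of the progeny.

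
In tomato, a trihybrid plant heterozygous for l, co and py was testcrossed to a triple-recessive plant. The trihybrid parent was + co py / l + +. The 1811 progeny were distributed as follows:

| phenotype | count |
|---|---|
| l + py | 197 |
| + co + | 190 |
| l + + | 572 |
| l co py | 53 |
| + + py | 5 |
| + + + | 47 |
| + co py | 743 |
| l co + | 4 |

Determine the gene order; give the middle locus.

co

The two rarest classes, + + py and l co +, are the double crossovers. Comparing them with the parentals, only the co allele has switched, so co is the middle locus and the order is l – co – py.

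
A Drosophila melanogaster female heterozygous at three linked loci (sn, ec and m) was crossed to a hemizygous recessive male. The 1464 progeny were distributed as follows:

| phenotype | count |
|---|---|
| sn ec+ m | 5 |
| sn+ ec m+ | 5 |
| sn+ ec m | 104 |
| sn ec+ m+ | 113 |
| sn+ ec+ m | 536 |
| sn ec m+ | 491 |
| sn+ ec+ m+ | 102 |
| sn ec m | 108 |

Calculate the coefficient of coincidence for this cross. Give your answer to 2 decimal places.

0.29

The two most frequent reciprocal classes, sn+ ec+ m and sn ec m+, are the parental types, so the F1 was sn+ ec+ m / sn ec m+.
The two rarest classes, sn ec+ m and sn+ ec m+, are the double crossovers. Comparing them with the parentals, only the sn allele has switched, so sn is the middle locus and the order is m – sn – ec.
m–sn: (210 + 10)/1464 = 0.1503; sn–ec: (217 + 10)/1464 = 0.1551.
Expected DCO frequency = 0.1503 × 0.1551 ≈ 0.02331; observed = 10/1464 ≈ 0.00683.
Coefficient of coincidence = 0.00683/0.02331 ≈ 0.29.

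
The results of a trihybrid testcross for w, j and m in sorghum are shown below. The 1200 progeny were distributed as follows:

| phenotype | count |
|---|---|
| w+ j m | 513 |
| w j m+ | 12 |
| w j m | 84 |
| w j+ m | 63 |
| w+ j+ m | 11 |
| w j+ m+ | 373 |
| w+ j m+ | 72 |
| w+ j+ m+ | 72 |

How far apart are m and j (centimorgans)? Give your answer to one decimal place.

The two most frequent reciprocal classes, w+ j m and w j+ m+, are the parental types, so the F1 was w+ j m / w j+ m+.
The two rarest classes, w+ j+ m and w j m+, are the double crossovers. Comparing them with the parentals, only the j allele has switched, so j is the middle locus and the order is w – j – m.
Crossovers in the j–m interval produce the single-crossover classes w+ j m+ and w j+ m (72 + 63 = 135) plus the double crossovers (23).
RF(j–m) = (135 + 23) / 1200 = 158/1200 = 0.1317 → 13.2 centimorgans.

13.2 centimorgans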